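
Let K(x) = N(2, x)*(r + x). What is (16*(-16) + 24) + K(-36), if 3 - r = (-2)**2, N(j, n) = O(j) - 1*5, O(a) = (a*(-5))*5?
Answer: 1803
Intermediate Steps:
O(a) = -25*a (O(a) = -5*a*5 = -25*a)
N(j, n) = -5 - 25*j (N(j, n) = -25*j - 1*5 = -25*j - 5 = -5 - 25*j)
r = -1 (r = 3 - 1*(-2)**2 = 3 - 1*4 = 3 - 4 = -1)
K(x) = 55 - 55*x (K(x) = (-5 - 25*2)*(-1 + x) = (-5 - 50)*(-1 + x) = -55*(-1 + x) = 55 - 55*x)
(16*(-16) + 24) + K(-36) = (16*(-16) + 24) + (55 - 55*(-36)) = (-256 + 24) + (55 + 1980) = -232 + 2035 = 1803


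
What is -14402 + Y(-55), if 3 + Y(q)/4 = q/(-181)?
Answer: -2608714/181 ≈ -14413.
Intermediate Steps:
Y(q) = -12 - 4*q/181 (Y(q) = -12 + 4*(q/(-181)) = -12 + 4*(q*(-1/181)) = -12 + 4*(-q/181) = -12 - 4*q/181)
-14402 + Y(-55) = -14402 + (-12 - 4/181*(-55)) = -14402 + (-12 + 220/181) = -14402 - 1952/181 = -2608714/181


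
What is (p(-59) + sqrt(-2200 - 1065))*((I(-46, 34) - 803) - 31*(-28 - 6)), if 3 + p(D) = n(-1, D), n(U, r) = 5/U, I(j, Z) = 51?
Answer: -2416 + 302*I*sqrt(3265) ≈ -2416.0 + 17256.0*I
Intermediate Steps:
p(D) = -8 (p(D) = -3 + 5/(-1) = -3 + 5*(-1) = -3 - 5 = -8)
(p(-59) + sqrt(-2200 - 1065))*((I(-46, 34) - 803) - 31*(-28 - 6)) = (-8 + sqrt(-2200 - 1065))*((51 - 803) - 31*(-28 - 6)) = (-8 + sqrt(-3265))*(-752 - 31*(-34)) = (-8 + I*sqrt(3265))*(-752 + 1054) = (-8 + I*sqrt(3265))*302 = -2416 + 302*I*sqrt(3265)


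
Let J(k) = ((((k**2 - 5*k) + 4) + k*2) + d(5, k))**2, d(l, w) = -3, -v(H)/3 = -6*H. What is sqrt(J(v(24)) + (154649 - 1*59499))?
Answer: sqrt(34346933391) ≈ 1.8533e+5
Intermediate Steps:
v(H) = 18*H (v(H) = -(-18)*H = 18*H)
J(k) = (1 + k**2 - 3*k)**2 (J(k) = ((((k**2 - 5*k) + 4) + k*2) - 3)**2 = (((4 + k**2 - 5*k) + 2*k) - 3)**2 = ((4 + k**2 - 3*k) - 3)**2 = (1 + k**2 - 3*k)**2)
sqrt(J(v(24)) + (154649 - 1*59499)) = sqrt((1 + (18*24)**2 - 54*24)**2 + (154649 - 1*59499)) = sqrt((1 + 432**2 - 3*432)**2 + (154649 - 59499)) = sqrt((1 + 186624 - 1296)**2 + 95150) = sqrt(185329**2 + 95150) = sqrt(34346838241 + 95150) = sqrt(34346933391)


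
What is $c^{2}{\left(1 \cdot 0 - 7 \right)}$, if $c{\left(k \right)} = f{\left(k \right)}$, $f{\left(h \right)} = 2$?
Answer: $4$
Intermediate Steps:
$c{\left(k \right)} = 2$
$c^{2}{\left(1 \cdot 0 - 7 \right)} = 2^{2} = 4$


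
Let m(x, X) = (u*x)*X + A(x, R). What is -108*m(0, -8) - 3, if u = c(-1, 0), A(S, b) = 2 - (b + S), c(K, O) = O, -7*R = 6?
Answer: -2181/7 ≈ -311.57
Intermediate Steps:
R = -6/7 (R = -⅐*6 = -6/7 ≈ -0.85714)
A(S, b) = 2 - S - b (A(S, b) = 2 - (S + b) = 2 + (-S - b) = 2 - S - b)
u = 0
m(x, X) = 20/7 - x (m(x, X) = (0*x)*X + (2 - x - 1*(-6/7)) = 0*X + (2 - x + 6/7) = 0 + (20/7 - x) = 20/7 - x)
-108*m(0, -8) - 3 = -108*(20/7 - 1*0) - 3 = -108*(20/7 + 0) - 3 = -108*20/7 - 3 = -2160/7 - 3 = -2181/7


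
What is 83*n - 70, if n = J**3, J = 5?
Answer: 10305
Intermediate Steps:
n = 125 (n = 5**3 = 125)
83*n - 70 = 83*125 - 70 = 10375 - 70 = 10305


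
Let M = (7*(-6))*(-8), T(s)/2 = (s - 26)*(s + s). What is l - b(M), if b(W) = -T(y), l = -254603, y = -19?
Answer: -251183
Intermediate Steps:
T(s) = 4*s*(-26 + s) (T(s) = 2*((s - 26)*(s + s)) = 2*((-26 + s)*(2*s)) = 2*(2*s*(-26 + s)) = 4*s*(-26 + s))
M = 336 (M = -42*(-8) = 336)
b(W) = -3420 (b(W) = -4*(-19)*(-26 - 19) = -4*(-19)*(-45) = -1*3420 = -3420)
l - b(M) = -254603 - 1*(-3420) = -254603 + 3420 = -251183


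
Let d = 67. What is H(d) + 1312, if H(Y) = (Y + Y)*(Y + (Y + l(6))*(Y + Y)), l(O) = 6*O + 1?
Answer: 1877714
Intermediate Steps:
l(O) = 1 + 6*O
H(Y) = 2*Y*(Y + 2*Y*(37 + Y)) (H(Y) = (Y + Y)*(Y + (Y + (1 + 6*6))*(Y + Y)) = (2*Y)*(Y + (Y + (1 + 36))*(2*Y)) = (2*Y)*(Y + (Y + 37)*(2*Y)) = (2*Y)*(Y + (37 + Y)*(2*Y)) = (2*Y)*(Y + 2*Y*(37 + Y)) = 2*Y*(Y + 2*Y*(37 + Y)))
H(d) + 1312 = 67²*(150 + 4*67) + 1312 = 4489*(150 + 268) + 1312 = 4489*418 + 1312 = 1876402 + 1312 = 1877714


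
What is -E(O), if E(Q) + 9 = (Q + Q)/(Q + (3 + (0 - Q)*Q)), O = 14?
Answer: 1639/179 ≈ 9.1564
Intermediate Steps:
E(Q) = -9 + 2*Q/(3 + Q - Q**2) (E(Q) = -9 + (Q + Q)/(Q + (3 + (0 - Q)*Q)) = -9 + (2*Q)/(Q + (3 + (-Q)*Q)) = -9 + (2*Q)/(Q + (3 - Q**2)) = -9 + (2*Q)/(3 + Q - Q**2) = -9 + 2*Q/(3 + Q - Q**2))
-E(O) = -(-27 - 7*14 + 9*14**2)/(3 + 14 - 1*14**2) = -(-27 - 98 + 9*196)/(3 + 14 - 1*196) = -(-27 - 98 + 1764)/(3 + 14 - 196) = -1639/(-179) = -(-1)*1639/179 = -1*(-1639/179) = 1639/179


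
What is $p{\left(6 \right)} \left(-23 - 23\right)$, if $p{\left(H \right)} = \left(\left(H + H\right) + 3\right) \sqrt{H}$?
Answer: $- 690 \sqrt{6} \approx -1690.1$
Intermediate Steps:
$p{\left(H \right)} = \sqrt{H} \left(3 + 2 H\right)$ ($p{\left(H \right)} = \left(2 H + 3\right) \sqrt{H} = \left(3 + 2 H\right) \sqrt{H} = \sqrt{H} \left(3 + 2 H\right)$)
$p{\left(6 \right)} \left(-23 - 23\right) = \sqrt{6} \left(3 + 2 \cdot 6\right) \left(-23 - 23\right) = \sqrt{6} \left(3 + 12\right) \left(-46\right) = \sqrt{6} \cdot 15 \left(-46\right) = 15 \sqrt{6} \left(-46\right) = - 690 \sqrt{6}$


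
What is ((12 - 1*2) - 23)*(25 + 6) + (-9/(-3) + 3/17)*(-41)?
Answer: -9065/17 ≈ -533.24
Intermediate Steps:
((12 - 1*2) - 23)*(25 + 6) + (-9/(-3) + 3/17)*(-41) = ((12 - 2) - 23)*31 + (-9*(-⅓) + 3*(1/17))*(-41) = (10 - 23)*31 + (3 + 3/17)*(-41) = -13*31 + (54/17)*(-41) = -403 - 2214/17 = -9065/17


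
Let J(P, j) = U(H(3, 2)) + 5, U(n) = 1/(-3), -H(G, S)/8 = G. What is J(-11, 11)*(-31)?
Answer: -434/3 ≈ -144.67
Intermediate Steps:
H(G, S) = -8*G
U(n) = -1/3
J(P, j) = 14/3 (J(P, j) = -1/3 + 5 = 14/3)
J(-11, 11)*(-31) = (14/3)*(-31) = -434/3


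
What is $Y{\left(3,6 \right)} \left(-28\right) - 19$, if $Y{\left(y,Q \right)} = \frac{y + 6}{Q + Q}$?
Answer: $-40$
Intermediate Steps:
$Y{\left(y,Q \right)} = \frac{6 + y}{2 Q}$
$Y{\left(3,6 \right)} \left(-28\right) - 19 = \frac{6 + 3}{2 \cdot 6} \left(-28\right) - 19 = \frac{1}{2} \cdot \frac{1}{6} \cdot 9 \left(-28\right) - 19 = \frac{3}{4} \left(-28\right) - 19 = -21 - 19 = -40$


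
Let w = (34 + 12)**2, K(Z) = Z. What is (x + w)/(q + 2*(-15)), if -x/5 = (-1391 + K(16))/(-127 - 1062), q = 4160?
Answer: 2509049/4910570 ≈ 0.51095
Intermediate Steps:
w = 2116 (w = 46**2 = 2116)
x = -6875/1189 (x = -5*(-1391 + 16)/(-127 - 1062) = -(-6875)/(-1189) = -(-6875)*(-1)/1189 = -5*1375/1189 = -6875/1189 ≈ -5.7822)
(x + w)/(q + 2*(-15)) = (-6875/1189 + 2116)/(4160 + 2*(-15)) = 2509049/(1189*(4160 - 30)) = (2509049/1189)/4130 = (2509049/1189)*(1/4130) = 2509049/4910570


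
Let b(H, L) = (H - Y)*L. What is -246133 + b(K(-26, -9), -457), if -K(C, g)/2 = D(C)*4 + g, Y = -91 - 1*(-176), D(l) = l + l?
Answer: -405626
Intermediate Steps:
D(l) = 2*l
Y = 85 (Y = -91 + 176 = 85)
K(C, g) = -16*C - 2*g (K(C, g) = -2*((2*C)*4 + g) = -2*(8*C + g) = -2*(g + 8*C) = -16*C - 2*g)
b(H, L) = L*(-85 + H) (b(H, L) = (H - 1*85)*L = (H - 85)*L = (-85 + H)*L = L*(-85 + H))
-246133 + b(K(-26, -9), -457) = -246133 - 457*(-85 + (-16*(-26) - 2*(-9))) = -246133 - 457*(-85 + (416 + 18)) = -246133 - 457*(-85 + 434) = -246133 - 457*349 = -246133 - 159493 = -405626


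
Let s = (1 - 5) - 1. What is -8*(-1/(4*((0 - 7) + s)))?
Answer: -⅙ ≈ -0.16667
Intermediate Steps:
s = -5 (s = -4 - 1 = -5)
-8*(-1/(4*((0 - 7) + s))) = -8*(-1/(4*((0 - 7) - 5))) = -8*(-1/(4*(-7 - 5))) = -8/((-12*(-4))) = -8/48 = -8*1/48 = -⅙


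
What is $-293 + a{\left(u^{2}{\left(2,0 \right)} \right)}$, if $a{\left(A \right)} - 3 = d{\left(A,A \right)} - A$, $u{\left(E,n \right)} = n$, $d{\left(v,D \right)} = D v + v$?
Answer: $-290$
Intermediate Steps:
$d{\left(v,D \right)} = v + D v$
$a{\left(A \right)} = 3 - A + A \left(1 + A\right)$ ($a{\left(A \right)} = 3 + \left(A \left(1 + A\right) - A\right) = 3 + \left(- A + A \left(1 + A\right)\right) = 3 - A + A \left(1 + A\right)$)
$-293 + a{\left(u^{2}{\left(2,0 \right)} \right)} = -293 + \left(3 + \left(0^{2}\right)^{2}\right) = -293 + \left(3 + 0^{2}\right) = -293 + \left(3 + 0\right) = -293 + 3 = -290$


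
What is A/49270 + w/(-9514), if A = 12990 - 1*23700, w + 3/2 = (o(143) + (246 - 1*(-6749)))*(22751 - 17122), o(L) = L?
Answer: -395952133115/93750956 ≈ -4223.4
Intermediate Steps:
w = 80359601/2 (w = -3/2 + (143 + (246 - 1*(-6749)))*(22751 - 17122) = -3/2 + (143 + (246 + 6749))*5629 = -3/2 + (143 + 6995)*5629 = -3/2 + 7138*5629 = -3/2 + 40179802 = 80359601/2 ≈ 4.0180e+7)
A = -10710 (A = 12990 - 23700 = -10710)
A/49270 + w/(-9514) = -10710/49270 + (80359601/2)/(-9514) = -10710*1/49270 + (80359601/2)*(-1/9514) = -1071/4927 - 80359601/19028 = -395952133115/93750956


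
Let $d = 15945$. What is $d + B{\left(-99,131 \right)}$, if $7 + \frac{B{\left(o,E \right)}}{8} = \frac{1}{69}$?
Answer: $\frac{1096349}{69} \approx 15889.0$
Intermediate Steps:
$B{\left(o,E \right)} = - \frac{3856}{69}$ ($B{\left(o,E \right)} = -56 + \frac{8}{69} = - \frac{3856}{69}$)
$d + B{\left(-99,131 \right)} = 15945 - \frac{3856}{69} = \frac{1096349}{69}$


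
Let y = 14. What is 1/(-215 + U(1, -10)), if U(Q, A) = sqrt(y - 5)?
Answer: -1/212 ≈ -0.0047170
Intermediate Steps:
U(Q, A) = 3 (U(Q, A) = sqrt(14 - 5) = sqrt(9) = 3)
1/(-215 + U(1, -10)) = 1/(-215 + 3) = 1/(-212) = -1/212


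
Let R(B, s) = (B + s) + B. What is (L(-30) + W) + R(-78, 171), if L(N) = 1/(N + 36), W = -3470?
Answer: -20729/6 ≈ -3454.8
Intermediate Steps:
R(B, s) = s + 2*B
L(N) = 1/(36 + N)
(L(-30) + W) + R(-78, 171) = (1/(36 - 30) - 3470) + (171 + 2*(-78)) = (1/6 - 3470) + (171 - 156) = (⅙ - 3470) + 15 = -20819/6 + 15 = -20729/6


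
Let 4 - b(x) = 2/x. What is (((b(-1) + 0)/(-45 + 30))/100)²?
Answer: 1/62500 ≈ 1.6000e-5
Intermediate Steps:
b(x) = 4 - 2/x
(((b(-1) + 0)/(-45 + 30))/100)² = ((((4 - 2/(-1)) + 0)/(-45 + 30))/100)² = ((((4 - 2*(-1)) + 0)/(-15))*(1/100))² = ((((4 + 2) + 0)*(-1/15))*(1/100))² = (((6 + 0)*(-1/15))*(1/100))² = ((6*(-1/15))*(1/100))² = (-⅖*1/100)² = (-1/250)² = 1/62500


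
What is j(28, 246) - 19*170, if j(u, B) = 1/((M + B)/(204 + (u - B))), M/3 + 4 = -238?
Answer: -775193/240 ≈ -3230.0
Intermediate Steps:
M = -726 (M = -12 + 3*(-238) = -12 - 714 = -726)
j(u, B) = (204 + u - B)/(-726 + B) (j(u, B) = 1/((-726 + B)/(204 + (u - B))) = 1/((-726 + B)/(204 + u - B)) = (204 + u - B)/(-726 + B))
j(28, 246) - 19*170 = (204 + 28 - 1*246)/(-726 + 246) - 19*170 = (204 + 28 - 246)/(-480) - 3230 = -1/480*(-14) - 3230 = 7/240 - 3230 = -775193/240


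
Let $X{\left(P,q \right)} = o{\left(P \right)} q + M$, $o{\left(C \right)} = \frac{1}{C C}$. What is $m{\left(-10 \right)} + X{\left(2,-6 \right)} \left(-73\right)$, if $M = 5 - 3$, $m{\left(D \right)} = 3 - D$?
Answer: $- \frac{47}{2} \approx -23.5$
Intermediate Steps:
$o{\left(C \right)} = \frac{1}{C^{2}}$
$M = 2$ ($M = 5 - 3 = 2$)
$X{\left(P,q \right)} = 2 + \frac{q}{P^{2}}$ ($X{\left(P,q \right)} = \frac{q}{P^{2}} + 2 = 2 + \frac{q}{P^{2}}$)
$m{\left(-10 \right)} + X{\left(2,-6 \right)} \left(-73\right) = \left(3 - -10\right) + \left(2 - \frac{6}{4}\right) \left(-73\right) = \left(3 + 10\right) + \left(2 - \frac{3}{2}\right) \left(-73\right) = 13 + \left(2 - \frac{3}{2}\right) \left(-73\right) = 13 + \frac{1}{2} \left(-73\right) = 13 - \frac{73}{2} = - \frac{47}{2}$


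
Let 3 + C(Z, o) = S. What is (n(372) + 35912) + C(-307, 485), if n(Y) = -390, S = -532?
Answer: 34987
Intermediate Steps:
C(Z, o) = -535 (C(Z, o) = -3 - 532 = -535)
(n(372) + 35912) + C(-307, 485) = (-390 + 35912) - 535 = 35522 - 535 = 34987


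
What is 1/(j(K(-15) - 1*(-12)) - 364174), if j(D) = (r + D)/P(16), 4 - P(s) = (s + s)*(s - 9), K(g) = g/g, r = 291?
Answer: -55/20029646 ≈ -2.7459e-6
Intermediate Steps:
K(g) = 1
P(s) = 4 - 2*s*(-9 + s) (P(s) = 4 - (s + s)*(s - 9) = 4 - 2*s*(-9 + s))
j(D) = -291/220 - D/220 (j(D) = (291 + D)/(4 - 2*16² + 18*16) = (291 + D)/(4 - 2*256 + 288) = (291 + D)/(4 - 512 + 288) = (291 + D)/(-220) = (291 + D)*(-1/220) = -291/220 - D/220)
1/(j(K(-15) - 1*(-12)) - 364174) = 1/((-291/220 - (1 - 1*(-12))/220) - 364174) = 1/((-291/220 - (1 + 12)/220) - 364174) = 1/((-291/220 - 1/220*13) - 364174) = 1/((-291/220 - 13/220) - 364174) = 1/(-76/55 - 364174) = 1/(-20029646/55) = -55/20029646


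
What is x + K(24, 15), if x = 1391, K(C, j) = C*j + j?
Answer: 1766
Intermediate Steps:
K(C, j) = j + C*j
x + K(24, 15) = 1391 + 15*(1 + 24) = 1391 + 15*25 = 1391 + 375 = 1766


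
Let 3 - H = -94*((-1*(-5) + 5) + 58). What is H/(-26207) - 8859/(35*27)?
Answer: -79403696/8255205 ≈ -9.6186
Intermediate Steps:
H = 6395 (H = 3 - (-94)*((-1*(-5) + 5) + 58) = 3 - (-94)*((5 + 5) + 58) = 3 - (-94)*(10 + 58) = 3 - (-94)*68 = 3 - 1*(-6392) = 3 + 6392 = 6395)
H/(-26207) - 8859/(35*27) = 6395/(-26207) - 8859/(35*27) = 6395*(-1/26207) - 8859/945 = -6395/26207 - 8859*1/945 = -6395/26207 - 2953/315 = -79403696/8255205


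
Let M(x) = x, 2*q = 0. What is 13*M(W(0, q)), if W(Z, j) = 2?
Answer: 26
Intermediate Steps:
q = 0 (q = (½)*0 = 0)
13*M(W(0, q)) = 13*2 = 26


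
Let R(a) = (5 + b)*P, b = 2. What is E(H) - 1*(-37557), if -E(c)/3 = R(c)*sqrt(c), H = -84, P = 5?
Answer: 37557 - 210*I*sqrt(21) ≈ 37557.0 - 962.34*I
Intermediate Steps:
R(a) = 35 (R(a) = (5 + 2)*5 = 7*5 = 35)
E(c) = -105*sqrt(c)
E(H) - 1*(-37557) = -210*I*sqrt(21) - 1*(-37557) = -210*I*sqrt(21) + 37557 = 37557 - 210*I*sqrt(21)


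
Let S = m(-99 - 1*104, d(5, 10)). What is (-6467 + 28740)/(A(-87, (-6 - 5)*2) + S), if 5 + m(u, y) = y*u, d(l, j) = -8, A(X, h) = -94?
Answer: 22273/1525 ≈ 14.605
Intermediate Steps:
m(u, y) = -5 + u*y (m(u, y) = -5 + y*u = -5 + u*y)
S = 1619 (S = -5 + (-99 - 1*104)*(-8) = -5 + (-99 - 104)*(-8) = -5 - 203*(-8) = -5 + 1624 = 1619)
(-6467 + 28740)/(A(-87, (-6 - 5)*2) + S) = (-6467 + 28740)/(-94 + 1619) = 22273/1525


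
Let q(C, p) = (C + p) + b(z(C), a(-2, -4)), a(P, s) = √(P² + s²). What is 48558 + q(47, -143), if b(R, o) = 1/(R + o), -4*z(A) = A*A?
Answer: 236463583946/4879361 - 32*√5/4879361 ≈ 48462.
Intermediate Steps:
z(A) = -A²/4 (z(A) = -A*A/4 = -A²/4)
q(C, p) = C + p + 1/(2*√5 - C²/4) (q(C, p) = (C + p) + 1/(-C²/4 + √((-2)² + (-4)²)) = (C + p) + 1/(-C²/4 + √(4 + 16)) = (C + p) + 1/(-C²/4 + √20) = (C + p) + 1/(-C²/4 + 2*√5) = (C + p) + 1/(2*√5 - C²/4) = C + p + 1/(2*√5 - C²/4))
48558 + q(47, -143) = 48558 + (-4 + (47 - 143)*(47² - 8*√5))/(47² - 8*√5) = 48558 + (-4 - 96*(2209 - 8*√5))/(2209 - 8*√5) = 48558 + (-4 + (-212064 + 768*√5))/(2209 - 8*√5) = 48558 + (-212068 + 768*√5)/(2209 - 8*√5)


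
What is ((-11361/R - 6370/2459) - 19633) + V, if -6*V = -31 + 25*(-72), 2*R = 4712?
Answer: -336050674091/17380212 ≈ -19335.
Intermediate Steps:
R = 2356 (R = (1/2)*4712 = 2356)
V = 1831/6 (V = -(-31 + 25*(-72))/6 = -(-31 - 1800)/6 = -1/6*(-1831) = 1831/6 ≈ 305.17)
((-11361/R - 6370/2459) - 19633) + V = ((-11361/2356 - 6370/2459) - 19633) + 1831/6 = (-42944419/5793404 - 19633) + 1831/6 = -113784845151/5793404 + 1831/6 = -336050674091/17380212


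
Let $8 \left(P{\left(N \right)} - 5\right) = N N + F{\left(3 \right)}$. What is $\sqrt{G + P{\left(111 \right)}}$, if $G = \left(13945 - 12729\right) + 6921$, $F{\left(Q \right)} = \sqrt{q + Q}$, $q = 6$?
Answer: $\frac{\sqrt{38730}}{2} \approx 98.4$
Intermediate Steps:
$F{\left(Q \right)} = \sqrt{6 + Q}$
$P{\left(N \right)} = \frac{43}{8} + \frac{N^{2}}{8}$ ($P{\left(N \right)} = 5 + \frac{N N + \sqrt{6 + 3}}{8} = 5 + \frac{N^{2} + \sqrt{9}}{8} = 5 + \frac{N^{2} + 3}{8} = 5 + \frac{3 + N^{2}}{8} = 5 + \left(\frac{3}{8} + \frac{N^{2}}{8}\right) = \frac{43}{8} + \frac{N^{2}}{8}$)
$G = 8137$ ($G = 1216 + 6921 = 8137$)
$\sqrt{G + P{\left(111 \right)}} = \sqrt{8137 + \left(\frac{43}{8} + \frac{111^{2}}{8}\right)} = \sqrt{8137 + \left(\frac{43}{8} + \frac{1}{8} \cdot 12321\right)} = \sqrt{8137 + \left(\frac{43}{8} + \frac{12321}{8}\right)} = \sqrt{8137 + \frac{3091}{2}} = \sqrt{\frac{19365}{2}} = \frac{\sqrt{38730}}{2}$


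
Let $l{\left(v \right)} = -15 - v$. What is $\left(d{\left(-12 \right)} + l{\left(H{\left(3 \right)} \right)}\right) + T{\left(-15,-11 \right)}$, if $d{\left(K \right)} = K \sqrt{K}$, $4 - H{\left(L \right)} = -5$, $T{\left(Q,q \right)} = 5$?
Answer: $-19 - 24 i \sqrt{3} \approx -19.0 - 41.569 i$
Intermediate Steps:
$H{\left(L \right)} = 9$ ($H{\left(L \right)} = 4 - -5 = 4 + 5 = 9$)
$d{\left(K \right)} = K^{\frac{3}{2}}$
$\left(d{\left(-12 \right)} + l{\left(H{\left(3 \right)} \right)}\right) + T{\left(-15,-11 \right)} = \left(\left(-12\right)^{\frac{3}{2}} - 24\right) + 5 = \left(- 24 i \sqrt{3} - 24\right) + 5 = \left(-24 - 24 i \sqrt{3}\right) + 5 = -19 - 24 i \sqrt{3}$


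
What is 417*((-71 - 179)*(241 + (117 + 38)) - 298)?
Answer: -41407266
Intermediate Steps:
417*((-71 - 179)*(241 + (117 + 38)) - 298) = 417*(-250*(241 + 155) - 298) = 417*(-250*396 - 298) = 417*(-99000 - 298) = 417*(-99298) = -41407266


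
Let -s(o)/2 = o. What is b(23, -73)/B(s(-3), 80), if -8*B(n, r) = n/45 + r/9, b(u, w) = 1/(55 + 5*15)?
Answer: -18/2639 ≈ -0.0068208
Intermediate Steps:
b(u, w) = 1/130 (b(u, w) = 1/(55 + 75) = 1/130)
s(o) = -2*o
B(n, r) = -r/72 - n/360 (B(n, r) = -(n/45 + r/9)/8 = -(r/9 + n/45)/8 = -r/72 - n/360)
b(23, -73)/B(s(-3), 80) = 1/(130*(-1/72*80 - (-1)*(-3)/180)) = 1/(130*(-10/9 - 1/360*6)) = 1/(130*(-10/9 - 1/60)) = 1/(130*(-203/180)) = (1/130)*(-180/203) = -18/2639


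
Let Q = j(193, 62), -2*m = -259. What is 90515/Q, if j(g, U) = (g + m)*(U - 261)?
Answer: -842/597 ≈ -1.4104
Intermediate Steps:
m = 259/2 (m = -½*(-259) = 259/2 ≈ 129.50)
j(g, U) = (-261 + U)*(259/2 + g) (j(g, U) = (g + 259/2)*(U - 261) = (259/2 + g)*(-261 + U) = (-261 + U)*(259/2 + g))
Q = -128355/2 (Q = -67599/2 - 261*193 + (259/2)*62 + 62*193 = -67599/2 - 50373 + 8029 + 11966 = -128355/2 ≈ -64178.)
90515/Q = 90515/(-128355/2) = 90515*(-2/128355) = -842/597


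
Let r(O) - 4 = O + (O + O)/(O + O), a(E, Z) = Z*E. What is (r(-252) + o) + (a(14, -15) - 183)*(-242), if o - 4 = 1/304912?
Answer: 28924867057/304912 ≈ 94863.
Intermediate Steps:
a(E, Z) = E*Z
r(O) = 5 + O (r(O) = 4 + (O + (O + O)/(O + O)) = 4 + (O + (2*O)/((2*O))) = 4 + (O + (2*O)*(1/(2*O))) = 4 + (O + 1) = 4 + (1 + O) = 5 + O)
o = 1219649/304912 (o = 4 + 1/304912 = 1219649/304912 ≈ 4.0000)
(r(-252) + o) + (a(14, -15) - 183)*(-242) = ((5 - 252) + 1219649/304912) + (14*(-15) - 183)*(-242) = (-247 + 1219649/304912) + (-210 - 183)*(-242) = -74093615/304912 - 393*(-242) = -74093615/304912 + 95106 = 28924867057/304912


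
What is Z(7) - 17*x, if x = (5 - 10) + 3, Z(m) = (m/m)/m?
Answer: 239/7 ≈ 34.143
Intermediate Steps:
Z(m) = 1/m
x = -2 (x = -5 + 3 = -2)
Z(7) - 17*x = 1/7 - 17*(-2) = 1/7 + 34 = 239/7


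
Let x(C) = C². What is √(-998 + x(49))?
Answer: √1403 ≈ 37.457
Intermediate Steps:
√(-998 + x(49)) = √(-998 + 49²) = √(-998 + 2401) = √1403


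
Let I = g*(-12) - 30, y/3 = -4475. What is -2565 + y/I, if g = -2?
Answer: -655/2 ≈ -327.50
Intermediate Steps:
y = -13425 (y = 3*(-4475) = -13425)
I = -6 (I = -2*(-12) - 30 = 24 - 30 = -6)
-2565 + y/I = -2565 - 13425/(-6) = -2565 - 13425*(-⅙) = -2565 + 4475/2 = -655/2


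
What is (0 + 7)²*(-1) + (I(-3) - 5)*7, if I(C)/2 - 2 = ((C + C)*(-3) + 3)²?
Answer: 6118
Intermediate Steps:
I(C) = 4 + 2*(3 - 6*C)² (I(C) = 4 + 2*((C + C)*(-3) + 3)² = 4 + 2*((2*C)*(-3) + 3)² = 4 + 2*(-6*C + 3)² = 4 + 2*(3 - 6*C)²)
(0 + 7)²*(-1) + (I(-3) - 5)*7 = (0 + 7)²*(-1) + ((22 - 72*(-3) + 72*(-3)²) - 5)*7 = 7²*(-1) + ((22 + 216 + 72*9) - 5)*7 = 49*(-1) + ((22 + 216 + 648) - 5)*7 = -49 + (886 - 5)*7 = -49 + 881*7 = -49 + 6167 = 6118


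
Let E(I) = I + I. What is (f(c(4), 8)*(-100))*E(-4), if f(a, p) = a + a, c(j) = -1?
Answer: -1600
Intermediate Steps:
E(I) = 2*I
f(a, p) = 2*a
(f(c(4), 8)*(-100))*E(-4) = ((2*(-1))*(-100))*(2*(-4)) = -2*(-100)*(-8) = 200*(-8) = -1600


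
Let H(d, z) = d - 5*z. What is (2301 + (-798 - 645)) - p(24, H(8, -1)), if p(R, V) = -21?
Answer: 879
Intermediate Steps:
(2301 + (-798 - 645)) - p(24, H(8, -1)) = (2301 + (-798 - 645)) - 1*(-21) = (2301 - 1443) + 21 = 858 + 21 = 879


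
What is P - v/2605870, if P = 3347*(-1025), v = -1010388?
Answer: -4469946025931/1302935 ≈ -3.4307e+6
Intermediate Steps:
P = -3430675
P - v/2605870 = -3430675 - (-1010388)/2605870 = -3430675 - 1*(-505194/1302935) = -3430675 + 505194/1302935 = -4469946025931/1302935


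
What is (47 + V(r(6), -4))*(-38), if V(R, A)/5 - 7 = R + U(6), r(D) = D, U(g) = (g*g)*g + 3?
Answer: -45866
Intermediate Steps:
U(g) = 3 + g³ (U(g) = g²*g + 3 = g³ + 3 = 3 + g³)
V(R, A) = 1130 + 5*R (V(R, A) = 35 + 5*(R + (3 + 6³)) = 35 + 5*(R + (3 + 216)) = 35 + 5*(R + 219) = 35 + 5*(219 + R) = 35 + (1095 + 5*R) = 1130 + 5*R)
(47 + V(r(6), -4))*(-38) = (47 + (1130 + 5*6))*(-38) = (47 + (1130 + 30))*(-38) = (47 + 1160)*(-38) = 1207*(-38) = -45866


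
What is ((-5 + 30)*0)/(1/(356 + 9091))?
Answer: 0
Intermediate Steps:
((-5 + 30)*0)/(1/(356 + 9091)) = (25*0)/(1/9447) = 0/(1/9447) = 0*9447 = 0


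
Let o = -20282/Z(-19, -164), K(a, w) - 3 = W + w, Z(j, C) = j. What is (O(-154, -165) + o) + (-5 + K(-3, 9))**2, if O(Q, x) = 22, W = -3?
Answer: 21004/19 ≈ 1105.5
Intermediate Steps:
K(a, w) = w (K(a, w) = 3 + (-3 + w) = w)
o = 20282/19 (o = -20282/(-19) = -20282*(-1/19) = 20282/19 ≈ 1067.5)
(O(-154, -165) + o) + (-5 + K(-3, 9))**2 = (22 + 20282/19) + (-5 + 9)**2 = 20700/19 + 4**2 = 20700/19 + 16 = 21004/19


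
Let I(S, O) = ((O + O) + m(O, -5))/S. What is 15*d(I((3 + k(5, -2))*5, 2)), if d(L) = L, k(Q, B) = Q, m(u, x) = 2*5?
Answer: 21/4 ≈ 5.2500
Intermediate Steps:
m(u, x) = 10
I(S, O) = (10 + 2*O)/S (I(S, O) = ((O + O) + 10)/S = (2*O + 10)/S = (10 + 2*O)/S)
15*d(I((3 + k(5, -2))*5, 2)) = 15*(2*(5 + 2)/(((3 + 5)*5))) = 15*(2*7/(8*5)) = 15*(2*7/40) = 15*(2*(1/40)*7) = 15*(7/20) = 21/4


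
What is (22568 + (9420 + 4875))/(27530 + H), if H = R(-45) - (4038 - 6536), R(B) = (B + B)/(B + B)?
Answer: 36863/30029 ≈ 1.2276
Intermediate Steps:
R(B) = 1 (R(B) = (2*B)/((2*B)) = (2*B)*(1/(2*B)) = 1)
H = 2499 (H = 1 - (4038 - 6536) = 1 - 1*(-2498) = 1 + 2498 = 2499)
(22568 + (9420 + 4875))/(27530 + H) = (22568 + (9420 + 4875))/(27530 + 2499) = (22568 + 14295)/30029 = 36863*(1/30029) = 36863/30029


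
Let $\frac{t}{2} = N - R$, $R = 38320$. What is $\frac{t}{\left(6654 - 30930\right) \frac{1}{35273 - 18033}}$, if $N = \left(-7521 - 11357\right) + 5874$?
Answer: $\frac{21067280}{289} \approx 72897.0$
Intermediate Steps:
$N = -13004$ ($N = -18878 + 5874 = -13004$)
$t = -102648$ ($t = 2 \left(-13004 - 38320\right) = 2 \left(-51324\right) = -102648$)
$\frac{t}{\left(6654 - 30930\right) \frac{1}{35273 - 18033}} = - \frac{102648}{\left(6654 - 30930\right) \frac{1}{35273 - 18033}} = - \frac{102648}{\left(-24276\right) \frac{1}{17240}} = - \frac{102648}{- \frac{6069}{4310}} = \left(-102648\right) \left(- \frac{4310}{6069}\right) = \frac{21067280}{289}$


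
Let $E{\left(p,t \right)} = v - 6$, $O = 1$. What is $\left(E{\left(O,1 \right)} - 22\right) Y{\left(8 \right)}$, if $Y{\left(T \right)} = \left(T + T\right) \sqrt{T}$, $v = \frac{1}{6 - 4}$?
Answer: $- 880 \sqrt{2} \approx -1244.5$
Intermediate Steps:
$v = \frac{1}{2} \approx 0.5$
$Y{\left(T \right)} = 2 T^{\frac{3}{2}}$ ($Y{\left(T \right)} = 2 T \sqrt{T} = 2 T^{\frac{3}{2}}$)
$E{\left(p,t \right)} = - \frac{11}{2}$ ($E{\left(p,t \right)} = \frac{1}{2} - 6 = - \frac{11}{2}$)
$\left(E{\left(O,1 \right)} - 22\right) Y{\left(8 \right)} = \left(- \frac{11}{2} - 22\right) 2 \cdot 8^{\frac{3}{2}} = - \frac{55 \cdot 2 \cdot 16 \sqrt{2}}{2} = - \frac{55 \cdot 32 \sqrt{2}}{2} = - 880 \sqrt{2}$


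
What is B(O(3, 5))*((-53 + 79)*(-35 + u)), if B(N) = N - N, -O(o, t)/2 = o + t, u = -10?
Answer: 0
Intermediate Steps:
O(o, t) = -2*o - 2*t (O(o, t) = -2*(o + t) = -2*o - 2*t)
B(N) = 0
B(O(3, 5))*((-53 + 79)*(-35 + u)) = 0*((-53 + 79)*(-35 - 10)) = 0*(26*(-45)) = 0*(-1170) = 0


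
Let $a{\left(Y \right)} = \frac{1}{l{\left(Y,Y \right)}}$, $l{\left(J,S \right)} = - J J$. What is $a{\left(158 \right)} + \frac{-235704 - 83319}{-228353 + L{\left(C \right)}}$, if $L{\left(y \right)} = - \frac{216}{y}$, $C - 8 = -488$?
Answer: $\frac{159277236389}{114011861164} \approx 1.397$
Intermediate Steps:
$C = -480$ ($C = 8 - 488 = -480$)
$l{\left(J,S \right)} = - J^{2}$
$a{\left(Y \right)} = - \frac{1}{Y^{2}}$ ($a{\left(Y \right)} = \frac{1}{\left(-1\right) Y^{2}} = - \frac{1}{Y^{2}}$)
$a{\left(158 \right)} + \frac{-235704 - 83319}{-228353 + L{\left(C \right)}} = - \frac{1}{24964} + \frac{-235704 - 83319}{-228353 - \frac{216}{-480}} = \left(-1\right) \frac{1}{24964} - \frac{319023}{-228353 - - \frac{9}{20}} = - \frac{1}{24964} - \frac{319023}{-228353 + \frac{9}{20}} = - \frac{1}{24964} - \frac{319023}{- \frac{4567051}{20}} = - \frac{1}{24964} - - \frac{6380460}{4567051} = - \frac{1}{24964} + \frac{6380460}{4567051} = \frac{159277236389}{114011861164}$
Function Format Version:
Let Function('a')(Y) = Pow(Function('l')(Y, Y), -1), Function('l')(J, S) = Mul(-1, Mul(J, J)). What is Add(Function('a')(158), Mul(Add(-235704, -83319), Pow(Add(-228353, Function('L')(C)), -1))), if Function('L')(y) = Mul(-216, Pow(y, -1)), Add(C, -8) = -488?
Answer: Rational(159277236389, 114011861164) ≈ 1.3970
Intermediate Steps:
C = -480 (C = Add(8, -488) = -480)
Function('l')(J, S) = Mul(-1, Pow(J, 2))
Function('a')(Y) = Mul(-1, Pow(Y, -2)) (Function('a')(Y) = Pow(Mul(-1, Pow(Y, 2)), -1) = Mul(-1, Pow(Y, -2)))
Add(Function('a')(158), Mul(Add(-235704, -83319), Pow(Add(-228353, Function('L')(C)), -1))) = Add(Mul(-1, Pow(158, -2)), Mul(Add(-235704, -83319), Pow(Add(-228353, Mul(-216, Pow(-480, -1))), -1))) = Add(Mul(-1, Rational(1, 24964)), Mul(-319023, Pow(Add(-228353, Mul(-216, Rational(-1, 480))), -1))) = Add(Rational(-1, 24964), Mul(-319023, Pow(Add(-228353, Rational(9, 20)), -1))) = Add(Rational(-1, 24964), Mul(-319023, Pow(Rational(-4567051, 20), -1))) = Add(Rational(-1, 24964), Mul(-319023, Rational(-20, 4567051))) = Add(Rational(-1, 24964), Rational(6380460, 4567051)) = Rational(159277236389, 114011861164)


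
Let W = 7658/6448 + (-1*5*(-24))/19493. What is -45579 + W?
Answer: -2864356919551/62845432 ≈ -45578.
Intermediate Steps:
W = 75025577/62845432 (W = 7658*(1/6448) - 5*(-24)*(1/19493) = 3829/3224 + 120*(1/19493) = 3829/3224 + 120/19493 = 75025577/62845432 ≈ 1.1938)
-45579 + W = -45579 + 75025577/62845432 = -2864356919551/62845432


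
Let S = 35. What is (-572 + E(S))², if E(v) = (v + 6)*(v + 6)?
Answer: 1229881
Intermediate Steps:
E(v) = (6 + v)² (E(v) = (6 + v)*(6 + v) = (6 + v)²)
(-572 + E(S))² = (-572 + (6 + 35)²)² = (-572 + 41²)² = (-572 + 1681)² = 1109² = 1229881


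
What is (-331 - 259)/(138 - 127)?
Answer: -590/11 ≈ -53.636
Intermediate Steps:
(-331 - 259)/(138 - 127) = -590/11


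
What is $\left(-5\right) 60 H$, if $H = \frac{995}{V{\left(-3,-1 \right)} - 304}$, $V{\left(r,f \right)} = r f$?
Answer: $\frac{298500}{301} \approx 991.69$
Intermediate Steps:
$V{\left(r,f \right)} = f r$
$H = - \frac{995}{301}$ ($H = \frac{995}{\left(-1\right) \left(-3\right) - 304} = \frac{995}{3 - 304} = \frac{995}{-301} = 995 \left(- \frac{1}{301}\right) = - \frac{995}{301} \approx -3.3056$)
$\left(-5\right) 60 H = \left(-5\right) 60 \left(- \frac{995}{301}\right) = \left(-300\right) \left(- \frac{995}{301}\right) = \frac{298500}{301}$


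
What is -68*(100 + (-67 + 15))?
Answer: -3264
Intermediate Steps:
-68*(100 + (-67 + 15)) = -68*(100 - 52) = -68*48 = -3264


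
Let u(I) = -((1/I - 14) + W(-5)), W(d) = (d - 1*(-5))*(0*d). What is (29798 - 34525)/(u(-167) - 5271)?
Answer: 4843/5386 ≈ 0.89918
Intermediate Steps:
W(d) = 0 (W(d) = (d + 5)*0 = (5 + d)*0 = 0)
u(I) = 14 - 1/I (u(I) = -((1/I - 14) + 0) = -((-14 + 1/I) + 0) = -(-14 + 1/I) = 14 - 1/I)
(29798 - 34525)/(u(-167) - 5271) = (29798 - 34525)/((14 - 1/(-167)) - 5271) = -4727/((14 - 1*(-1/167)) - 5271) = -4727/((14 + 1/167) - 5271) = -4727/(2339/167 - 5271) = -4727/(-877918/167) = -4727*(-167/877918) = 4843/5386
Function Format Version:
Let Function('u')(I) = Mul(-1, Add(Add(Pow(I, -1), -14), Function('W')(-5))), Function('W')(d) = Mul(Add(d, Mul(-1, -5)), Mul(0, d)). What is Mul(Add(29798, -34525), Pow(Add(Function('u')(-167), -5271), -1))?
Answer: Rational(4843, 5386) ≈ 0.89918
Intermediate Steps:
Function('W')(d) = 0 (Function('W')(d) = Mul(Add(d, 5), 0) = Mul(Add(5, d), 0) = 0)
Function('u')(I) = Add(14, Mul(-1, Pow(I, -1))) (Function('u')(I) = Mul(-1, Add(Add(Pow(I, -1), -14), 0)) = Mul(-1, Add(Add(-14, Pow(I, -1)), 0)) = Mul(-1, Add(-14, Pow(I, -1))) = Add(14, Mul(-1, Pow(I, -1))))
Mul(Add(29798, -34525), Pow(Add(Function('u')(-167), -5271), -1)) = Mul(Add(29798, -34525), Pow(Add(Add(14, Mul(-1, Pow(-167, -1))), -5271), -1)) = Mul(-4727, Pow(Add(Add(14, Mul(-1, Rational(-1, 167))), -5271), -1)) = Mul(-4727, Pow(Add(Add(14, Rational(1, 167)), -5271), -1)) = Mul(-4727, Pow(Add(Rational(2339, 167), -5271), -1)) = Mul(-4727, Pow(Rational(-877918, 167), -1)) = Mul(-4727, Rational(-167, 877918)) = Rational(4843, 5386)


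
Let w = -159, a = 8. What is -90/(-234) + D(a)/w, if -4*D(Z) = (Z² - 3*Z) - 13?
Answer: 1177/2756 ≈ 0.42707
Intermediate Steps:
D(Z) = 13/4 - Z²/4 + 3*Z/4 (D(Z) = -((Z² - 3*Z) - 13)/4 = -(-13 + Z² - 3*Z)/4 = 13/4 - Z²/4 + 3*Z/4)
-90/(-234) + D(a)/w = -90/(-234) + (13/4 - ¼*8² + (¾)*8)/(-159) = -90*(-1/234) + (13/4 - ¼*64 + 6)*(-1/159) = 5/13 + (13/4 - 16 + 6)*(-1/159) = 5/13 - 27/4*(-1/159) = 5/13 + 9/212 = 1177/2756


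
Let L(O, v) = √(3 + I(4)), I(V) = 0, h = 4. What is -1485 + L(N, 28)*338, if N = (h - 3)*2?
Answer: -1485 + 338*√3 ≈ -899.57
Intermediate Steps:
N = 2 (N = (4 - 3)*2 = 1*2 = 2)
L(O, v) = √3 (L(O, v) = √(3 + 0) = √3)
-1485 + L(N, 28)*338 = -1485 + √3*338 = -1485 + 338*√3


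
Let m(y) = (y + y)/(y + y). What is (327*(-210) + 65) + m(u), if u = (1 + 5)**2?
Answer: -68604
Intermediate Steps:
u = 36 (u = 6**2 = 36)
m(y) = 1 (m(y) = (2*y)/((2*y)) = (2*y)*(1/(2*y)) = 1)
(327*(-210) + 65) + m(u) = (327*(-210) + 65) + 1 = (-68670 + 65) + 1 = -68605 + 1 = -68604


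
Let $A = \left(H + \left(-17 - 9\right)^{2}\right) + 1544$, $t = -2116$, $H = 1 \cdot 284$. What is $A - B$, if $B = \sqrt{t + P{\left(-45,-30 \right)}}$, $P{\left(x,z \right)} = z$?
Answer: $2504 - i \sqrt{2146} \approx 2504.0 - 46.325 i$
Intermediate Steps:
$H = 284$
$B = i \sqrt{2146}$ ($B = \sqrt{-2116 - 30} = \sqrt{-2146} = i \sqrt{2146} \approx 46.325 i$)
$A = 2504$ ($A = \left(284 + \left(-17 - 9\right)^{2}\right) + 1544 = \left(284 + \left(-26\right)^{2}\right) + 1544 = \left(284 + 676\right) + 1544 = 960 + 1544 = 2504$)
$A - B = 2504 - i \sqrt{2146}$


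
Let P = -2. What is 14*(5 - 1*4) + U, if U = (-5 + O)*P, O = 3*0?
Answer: 24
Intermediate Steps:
O = 0
U = 10 (U = (-5 + 0)*(-2) = -5*(-2) = 10)
14*(5 - 1*4) + U = 14*(5 - 1*4) + 10 = 14*(5 - 4) + 10 = 14*1 + 10 = 14 + 10 = 24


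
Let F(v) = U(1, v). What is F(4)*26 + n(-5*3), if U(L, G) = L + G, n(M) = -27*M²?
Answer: -5945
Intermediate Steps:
U(L, G) = G + L
F(v) = 1 + v (F(v) = v + 1 = 1 + v)
F(4)*26 + n(-5*3) = (1 + 4)*26 - 27*(-5*3)² = 5*26 - 27*(-15)² = 130 - 27*225 = 130 - 6075 = -5945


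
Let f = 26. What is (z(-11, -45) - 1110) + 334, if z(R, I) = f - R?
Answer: -739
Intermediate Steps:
z(R, I) = 26 - R
(z(-11, -45) - 1110) + 334 = ((26 - 1*(-11)) - 1110) + 334 = ((26 + 11) - 1110) + 334 = (37 - 1110) + 334 = -1073 + 334 = -739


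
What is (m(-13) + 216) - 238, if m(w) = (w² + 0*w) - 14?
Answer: 133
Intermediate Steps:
m(w) = -14 + w² (m(w) = (w² + 0) - 14 = w² - 14 = -14 + w²)
(m(-13) + 216) - 238 = ((-14 + (-13)²) + 216) - 238 = ((-14 + 169) + 216) - 238 = (155 + 216) - 238 = 371 - 238 = 133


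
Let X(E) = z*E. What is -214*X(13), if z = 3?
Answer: -8346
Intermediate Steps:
X(E) = 3*E
-214*X(13) = -642*13 = -214*39 = -8346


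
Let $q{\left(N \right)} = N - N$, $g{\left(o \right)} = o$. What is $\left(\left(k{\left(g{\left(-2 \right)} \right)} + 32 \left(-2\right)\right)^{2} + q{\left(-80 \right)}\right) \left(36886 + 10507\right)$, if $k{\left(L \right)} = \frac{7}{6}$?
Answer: $\frac{6735919697}{36} \approx 1.8711 \cdot 10^{8}$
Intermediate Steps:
$q{\left(N \right)} = 0$
$k{\left(L \right)} = \frac{7}{6}$ ($k{\left(L \right)} = 7 \cdot \frac{1}{6} = \frac{7}{6}$)
$\left(\left(k{\left(g{\left(-2 \right)} \right)} + 32 \left(-2\right)\right)^{2} + q{\left(-80 \right)}\right) \left(36886 + 10507\right) = \left(\left(\frac{7}{6} + 32 \left(-2\right)\right)^{2} + 0\right) \left(36886 + 10507\right) = \left(\left(\frac{7}{6} - 64\right)^{2} + 0\right) 47393 = \left(\left(- \frac{377}{6}\right)^{2} + 0\right) 47393 = \left(\frac{142129}{36} + 0\right) 47393 = \frac{142129}{36} \cdot 47393 = \frac{6735919697}{36}$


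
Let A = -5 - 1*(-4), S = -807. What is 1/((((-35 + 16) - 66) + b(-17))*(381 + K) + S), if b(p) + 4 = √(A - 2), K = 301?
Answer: -61505/3784260397 - 682*I*√3/3784260397 ≈ -1.6253e-5 - 3.1215e-7*I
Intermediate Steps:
A = -1 (A = -5 + 4 = -1)
b(p) = -4 + I*√3 (b(p) = -4 + √(-1 - 2) = -4 + √(-3) = -4 + I*√3)
1/((((-35 + 16) - 66) + b(-17))*(381 + K) + S) = 1/((((-35 + 16) - 66) + (-4 + I*√3))*(381 + 301) - 807) = 1/(((-19 - 66) + (-4 + I*√3))*682 - 807) = 1/((-85 + (-4 + I*√3))*682 - 807) = 1/((-89 + I*√3)*682 - 807) = 1/((-60698 + 682*I*√3) - 807) = 1/(-61505 + 682*I*√3)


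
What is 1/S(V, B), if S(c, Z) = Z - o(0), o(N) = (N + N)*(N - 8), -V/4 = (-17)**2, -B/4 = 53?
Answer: -1/212 ≈ -0.0047170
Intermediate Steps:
B = -212 (B = -4*53 = -212)
V = -1156 (V = -4*(-17)**2 = -4*289 = -1156)
o(N) = 2*N*(-8 + N) (o(N) = (2*N)*(-8 + N) = 2*N*(-8 + N))
S(c, Z) = Z (S(c, Z) = Z - 2*0*(-8 + 0) = Z - 2*0*(-8) = Z - 1*0 = Z + 0 = Z)
1/S(V, B) = 1/(-212) = -1/212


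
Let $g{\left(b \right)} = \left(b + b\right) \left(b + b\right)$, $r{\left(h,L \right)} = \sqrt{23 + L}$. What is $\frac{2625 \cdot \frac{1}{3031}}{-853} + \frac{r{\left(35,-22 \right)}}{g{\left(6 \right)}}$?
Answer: $\frac{315349}{53186256} \approx 0.0059291$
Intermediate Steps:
$g{\left(b \right)} = 4 b^{2}$ ($g{\left(b \right)} = 2 b 2 b = 4 b^{2}$)
$\frac{2625 \cdot \frac{1}{3031}}{-853} + \frac{r{\left(35,-22 \right)}}{g{\left(6 \right)}} = \frac{2625 \cdot \frac{1}{3031}}{-853} + \frac{\sqrt{23 - 22}}{4 \cdot 6^{2}} = 2625 \cdot \frac{1}{3031} \left(- \frac{1}{853}\right) + \frac{\sqrt{1}}{4 \cdot 36} = \frac{375}{433} \left(- \frac{1}{853}\right) + 1 \cdot \frac{1}{144} = - \frac{375}{369349} + 1 \cdot \frac{1}{144} = - \frac{375}{369349} + \frac{1}{144} = \frac{315349}{53186256}$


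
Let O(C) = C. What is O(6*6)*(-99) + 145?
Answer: -3419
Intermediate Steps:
O(6*6)*(-99) + 145 = (6*6)*(-99) + 145 = 36*(-99) + 145 = -3564 + 145 = -3419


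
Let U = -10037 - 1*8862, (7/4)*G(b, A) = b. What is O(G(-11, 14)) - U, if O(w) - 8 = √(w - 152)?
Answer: 18907 + 2*I*√1939/7 ≈ 18907.0 + 12.581*I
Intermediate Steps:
G(b, A) = 4*b/7
O(w) = 8 + √(-152 + w) (O(w) = 8 + √(w - 152) = 8 + √(-152 + w))
U = -18899 (U = -10037 - 8862 = -18899)
O(G(-11, 14)) - U = (8 + √(-152 + (4/7)*(-11))) - 1*(-18899) = (8 + √(-152 - 44/7)) + 18899 = (8 + √(-1108/7)) + 18899 = (8 + 2*I*√1939/7) + 18899 = 18907 + 2*I*√1939/7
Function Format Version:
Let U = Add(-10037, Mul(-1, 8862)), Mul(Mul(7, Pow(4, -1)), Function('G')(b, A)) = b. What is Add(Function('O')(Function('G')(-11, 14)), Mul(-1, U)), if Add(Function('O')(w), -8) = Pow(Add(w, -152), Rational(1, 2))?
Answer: Add(18907, Mul(Rational(2, 7), I, Pow(1939, Rational(1, 2)))) ≈ Add(18907., Mul(12.581, I))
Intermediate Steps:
Function('G')(b, A) = Mul(Rational(4, 7), b)
Function('O')(w) = Add(8, Pow(Add(-152, w), Rational(1, 2))) (Function('O')(w) = Add(8, Pow(Add(w, -152), Rational(1, 2))) = Add(8, Pow(Add(-152, w), Rational(1, 2))))
U = -18899 (U = Add(-10037, -8862) = -18899)
Add(Function('O')(Function('G')(-11, 14)), Mul(-1, U)) = Add(Add(8, Pow(Add(-152, Mul(Rational(4, 7), -11)), Rational(1, 2))), Mul(-1, -18899)) = Add(Add(8, Pow(Add(-152, Rational(-44, 7)), Rational(1, 2))), 18899) = Add(Add(8, Pow(Rational(-1108, 7), Rational(1, 2))), 18899) = Add(Add(8, Mul(Rational(2, 7), I, Pow(1939, Rational(1, 2)))), 18899) = Add(18907, Mul(Rational(2, 7), I, Pow(1939, Rational(1, 2))))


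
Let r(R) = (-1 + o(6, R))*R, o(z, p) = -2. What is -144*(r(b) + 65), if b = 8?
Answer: -5904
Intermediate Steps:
r(R) = -3*R (r(R) = (-1 - 2)*R = -3*R)
-144*(r(b) + 65) = -144*(-3*8 + 65) = -144*(-24 + 65) = -144*41 = -5904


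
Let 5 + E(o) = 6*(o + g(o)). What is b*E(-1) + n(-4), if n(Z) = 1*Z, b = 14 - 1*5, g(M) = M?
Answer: -157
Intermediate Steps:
b = 9 (b = 14 - 5 = 9)
E(o) = -5 + 12*o (E(o) = -5 + 6*(o + o) = -5 + 6*(2*o) = -5 + 12*o)
n(Z) = Z
b*E(-1) + n(-4) = 9*(-5 + 12*(-1)) - 4 = 9*(-5 - 12) - 4 = 9*(-17) - 4 = -153 - 4 = -157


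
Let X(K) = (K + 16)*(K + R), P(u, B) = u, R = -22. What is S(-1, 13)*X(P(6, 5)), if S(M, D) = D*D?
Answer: -59488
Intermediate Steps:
X(K) = (-22 + K)*(16 + K) (X(K) = (K + 16)*(K - 22) = (16 + K)*(-22 + K) = (-22 + K)*(16 + K))
S(M, D) = D²
S(-1, 13)*X(P(6, 5)) = 13²*(-352 + 6² - 6*6) = 169*(-352 + 36 - 36) = 169*(-352) = -59488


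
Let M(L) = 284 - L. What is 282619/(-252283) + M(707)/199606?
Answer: -56519163823/50357200498 ≈ -1.1224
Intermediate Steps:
282619/(-252283) + M(707)/199606 = 282619/(-252283) + (284 - 1*707)/199606 = 282619*(-1/252283) + (284 - 707)*(1/199606) = -282619/252283 - 423*1/199606 = -282619/252283 - 423/199606 = -56519163823/50357200498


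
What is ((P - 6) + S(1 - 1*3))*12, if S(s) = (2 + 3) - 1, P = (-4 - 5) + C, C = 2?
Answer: -108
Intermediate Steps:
P = -7 (P = (-4 - 5) + 2 = -9 + 2 = -7)
S(s) = 4 (S(s) = 5 - 1 = 4)
((P - 6) + S(1 - 1*3))*12 = ((-7 - 6) + 4)*12 = (-13 + 4)*12 = -9*12 = -108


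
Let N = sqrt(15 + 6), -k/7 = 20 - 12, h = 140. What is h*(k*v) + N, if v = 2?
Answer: -15680 + sqrt(21) ≈ -15675.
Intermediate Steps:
k = -56 (k = -7*(20 - 12) = -7*8 = -56)
N = sqrt(21) ≈ 4.5826
h*(k*v) + N = 140*(-56*2) + sqrt(21) = 140*(-112) + sqrt(21) = -15680 + sqrt(21)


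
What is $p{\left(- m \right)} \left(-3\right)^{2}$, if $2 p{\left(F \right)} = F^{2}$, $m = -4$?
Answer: $72$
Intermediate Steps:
$p{\left(F \right)} = \frac{F^{2}}{2}$
$p{\left(- m \right)} \left(-3\right)^{2} = \frac{\left(\left(-1\right) \left(-4\right)\right)^{2}}{2} \left(-3\right)^{2} = \frac{4^{2}}{2} \cdot 9 = \frac{1}{2} \cdot 16 \cdot 9 = 8 \cdot 9 = 72$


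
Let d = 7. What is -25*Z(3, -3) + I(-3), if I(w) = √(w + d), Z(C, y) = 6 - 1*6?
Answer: 2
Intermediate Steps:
Z(C, y) = 0 (Z(C, y) = 6 - 6 = 0)
I(w) = √(7 + w) (I(w) = √(w + 7) = √(7 + w))
-25*Z(3, -3) + I(-3) = -25*0 + √(7 - 3) = 0 + √4 = 0 + 2 = 2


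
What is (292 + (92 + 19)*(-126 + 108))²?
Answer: 2910436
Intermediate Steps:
(292 + (92 + 19)*(-126 + 108))² = (292 + 111*(-18))² = (292 - 1998)² = (-1706)² = 2910436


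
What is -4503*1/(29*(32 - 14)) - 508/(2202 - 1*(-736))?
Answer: -2249165/255606 ≈ -8.7993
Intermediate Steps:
-4503*1/(29*(32 - 14)) - 508/(2202 - 1*(-736)) = -4503/(18*29) - 508/(2202 + 736) = -4503/522 - 508/2938 = -4503*1/522 - 508*1/2938 = -1501/174 - 254/1469 = -2249165/255606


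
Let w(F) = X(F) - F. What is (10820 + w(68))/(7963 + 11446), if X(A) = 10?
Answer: 10762/19409 ≈ 0.55449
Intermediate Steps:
w(F) = 10 - F
(10820 + w(68))/(7963 + 11446) = (10820 + (10 - 1*68))/(7963 + 11446) = (10820 + (10 - 68))/19409 = (10820 - 58)*(1/19409) = 10762*(1/19409) = 10762/19409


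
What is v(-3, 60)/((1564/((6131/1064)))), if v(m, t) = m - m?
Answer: 0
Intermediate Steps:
v(m, t) = 0
v(-3, 60)/((1564/((6131/1064)))) = 0/((1564/((6131/1064)))) = 0/((1564/((6131*(1/1064))))) = 0/((1564/(6131/1064))) = 0/((1564*(1064/6131))) = 0/(1664096/6131) = 0*(6131/1664096) = 0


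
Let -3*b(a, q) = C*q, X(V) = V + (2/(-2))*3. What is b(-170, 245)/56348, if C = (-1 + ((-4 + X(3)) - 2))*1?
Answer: 1715/169044 ≈ 0.010145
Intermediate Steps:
X(V) = -3 + V (X(V) = V + (2*(-1/2))*3 = V - 1*3 = V - 3 = -3 + V)
C = -7 (C = (-1 + ((-4 + (-3 + 3)) - 2))*1 = (-1 + ((-4 + 0) - 2))*1 = (-1 + (-4 - 2))*1 = (-1 - 6)*1 = -7*1 = -7)
b(a, q) = 7*q/3 (b(a, q) = -(-7)*q/3 = 7*q/3)
b(-170, 245)/56348 = ((7/3)*245)/56348 = (1715/3)*(1/56348) = 1715/169044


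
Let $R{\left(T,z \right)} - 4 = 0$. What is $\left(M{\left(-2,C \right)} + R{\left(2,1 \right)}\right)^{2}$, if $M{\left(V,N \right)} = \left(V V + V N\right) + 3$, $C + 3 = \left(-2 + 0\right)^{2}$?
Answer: $81$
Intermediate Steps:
$R{\left(T,z \right)} = 4$ ($R{\left(T,z \right)} = 4 + 0 = 4$)
$C = 1$ ($C = -3 + \left(-2 + 0\right)^{2} = -3 + \left(-2\right)^{2} = -3 + 4 = 1$)
$M{\left(V,N \right)} = 3 + V^{2} + N V$ ($M{\left(V,N \right)} = \left(V^{2} + N V\right) + 3 = 3 + V^{2} + N V$)
$\left(M{\left(-2,C \right)} + R{\left(2,1 \right)}\right)^{2} = \left(\left(3 + \left(-2\right)^{2} + 1 \left(-2\right)\right) + 4\right)^{2} = \left(\left(3 + 4 - 2\right) + 4\right)^{2} = \left(5 + 4\right)^{2} = 9^{2} = 81$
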